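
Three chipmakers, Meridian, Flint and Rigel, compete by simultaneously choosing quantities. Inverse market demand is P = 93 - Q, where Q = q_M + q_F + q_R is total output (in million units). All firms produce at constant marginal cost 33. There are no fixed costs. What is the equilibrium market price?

A representative firm's profit is π_i = q_i(93 - Q) - 33q_i.
First-order condition (treating rivals' output as given): 60 - 2q_i - Σ_{j≠i} q_j = 0.
By symmetry each firm produces the same amount; substituting Σ_{j≠i} q_j = 2q_i yields q_i = 60/4 = 15.
Total output Q = 45, so price P = 93 - 45 = 48.

48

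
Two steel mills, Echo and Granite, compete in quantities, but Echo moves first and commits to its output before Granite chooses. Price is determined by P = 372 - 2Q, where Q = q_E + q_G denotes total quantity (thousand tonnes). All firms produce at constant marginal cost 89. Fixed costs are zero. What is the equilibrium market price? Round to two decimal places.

The follower Granite best-responds to any q_E: π_G = (372 - 2Q)q_G - 89q_G.
∂π_G/∂q_G = 283 - 2q_E - 4q_G = 0 gives the reaction function q_G = (283 - 2q_E)/4.
Echo substitutes q_G(q_E) into its own profit: π_E = q_E(372 - 2q_E - (283 - 2q_E)/2) - 89q_E = (461/2 - q_E)q_E - 89q_E.
Leader FOC: 283/2 - 2q_E = 0, so q_E = 283/4.
Then q_G = (283 - 2·(283/4))/4 = 283/8.
Total output Q = 849/8, so price P = 372 - 2·(849/8) = 639/4.

159.75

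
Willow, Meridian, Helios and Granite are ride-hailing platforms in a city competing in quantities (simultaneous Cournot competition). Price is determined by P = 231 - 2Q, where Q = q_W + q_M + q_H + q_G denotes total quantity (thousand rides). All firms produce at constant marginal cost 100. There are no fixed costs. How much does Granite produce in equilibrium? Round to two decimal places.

A representative firm's profit is π_i = q_i(231 - 2Q) - 100q_i.
First-order condition (treating rivals' output as given): 131 - 4q_i - 2·Σ_{j≠i} q_j = 0.
With identical firms every q_j equals q_i, so Σ_{j≠i} q_j = 3q_i and 131 = 10q_i, giving q_i = 131/10.

13.10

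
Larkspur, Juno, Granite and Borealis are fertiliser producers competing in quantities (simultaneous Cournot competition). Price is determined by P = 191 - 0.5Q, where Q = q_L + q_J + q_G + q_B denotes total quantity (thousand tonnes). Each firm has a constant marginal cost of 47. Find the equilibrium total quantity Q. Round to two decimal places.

230.40

Each firm earns π_i = (191 - 0.5Q)q_i - 47q_i.
Setting ∂π_i/∂q_i = 0 with rivals' quantities fixed: 144 - q_i - (1/2)·Σ_{j≠i} q_j = 0.
By symmetry each firm produces the same amount; substituting Σ_{j≠i} q_j = 3q_i yields q_i = 144/(5/2) = 288/5.
Total output Q = 288/5 + 288/5 + 288/5 + 288/5 = 1152/5.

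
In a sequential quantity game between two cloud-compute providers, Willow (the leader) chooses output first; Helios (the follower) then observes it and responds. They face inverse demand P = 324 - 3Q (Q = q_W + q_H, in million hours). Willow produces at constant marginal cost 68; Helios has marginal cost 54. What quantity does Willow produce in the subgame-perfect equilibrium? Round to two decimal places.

Solve by backward induction. Given q_W, the follower Helios maximises π_H = (324 - 3q_W - 3q_H)q_H - 54q_H.
∂π_H/∂q_H = 270 - 3q_W - 6q_H = 0 gives the reaction function q_H = (270 - 3q_W)/6.
The leader anticipates this reaction. Substituting into P = 324 - 3Q gives P = 189 - (3/2)q_W, so π_W = (189 - (3/2)q_W)q_W - 68q_W.
Leader FOC: 121 - 3q_W = 0, so q_W = 121/3.
Then q_H = (270 - 3·(121/3))/6 = 149/6.

40.33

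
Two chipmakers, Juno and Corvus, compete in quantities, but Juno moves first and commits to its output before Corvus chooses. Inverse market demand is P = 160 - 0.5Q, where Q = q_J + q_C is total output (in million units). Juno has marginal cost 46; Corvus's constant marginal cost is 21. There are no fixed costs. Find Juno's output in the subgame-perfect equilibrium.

Solve by backward induction. Given q_J, the follower Corvus maximises π_C = (160 - (1/2)q_J - (1/2)q_C)q_C - 21q_C.
∂π_C/∂q_C = 139 - (1/2)q_J - q_C = 0 gives the reaction function q_C = (139 - (1/2)q_J).
Juno substitutes q_C(q_J) into its own profit: π_J = q_J(160 - (1/2)q_J - (139 - (1/2)q_J)/2) - 46q_J = (181/2 - (1/4)q_J)q_J - 46q_J.
Maximising: ∂π_J/∂q_J = 89/2 - (1/2)q_J = 0, giving q_J = 89.
Then q_C = (139 - (1/2)·89) = 189/2.

89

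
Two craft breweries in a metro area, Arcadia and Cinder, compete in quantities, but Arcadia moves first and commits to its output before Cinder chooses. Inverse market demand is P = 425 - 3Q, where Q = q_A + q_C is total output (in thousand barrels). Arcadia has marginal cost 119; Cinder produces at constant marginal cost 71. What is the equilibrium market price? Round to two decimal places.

Solve by backward induction. Given q_A, the follower Cinder maximises π_C = (425 - 3q_A - 3q_C)q_C - 71q_C.
Follower FOC: 354 - 3q_A - 6q_C = 0, so q_C(q_A) = (354 - 3q_A)/6.
Arcadia substitutes q_C(q_A) into its own profit: π_A = q_A(425 - 3q_A - (354 - 3q_A)/2) - 119q_A = (248 - (3/2)q_A)q_A - 119q_A.
The leader's first-order condition 129 - 3q_A = 0 yields q_A = 43.
Then q_C = (354 - 3·43)/6 = 75/2.
Total output Q = 161/2, so price P = 425 - 3·(161/2) = 367/2.

183.50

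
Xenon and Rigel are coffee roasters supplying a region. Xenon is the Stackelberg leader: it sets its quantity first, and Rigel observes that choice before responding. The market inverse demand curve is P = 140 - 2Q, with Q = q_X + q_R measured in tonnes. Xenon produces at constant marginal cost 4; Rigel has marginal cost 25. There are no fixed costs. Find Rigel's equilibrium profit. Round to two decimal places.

166.53

The follower Rigel best-responds to any q_X: π_R = (140 - 2Q)q_R - 25q_R.
∂π_R/∂q_R = 115 - 2q_X - 4q_R = 0 gives the reaction function q_R = (115 - 2q_X)/4.
The leader anticipates this reaction. Substituting into P = 140 - 2Q gives P = 165/2 - q_X, so π_X = (165/2 - q_X)q_X - 4q_X.
Leader FOC: 157/2 - 2q_X = 0, so q_X = 157/4.
Then q_R = (115 - 2·(157/4))/4 = 73/8.
Price P = 140 - 2·(387/8) = 173/4.
Rigel's profit: (173/4 - 25)·(73/8) = 166.5313.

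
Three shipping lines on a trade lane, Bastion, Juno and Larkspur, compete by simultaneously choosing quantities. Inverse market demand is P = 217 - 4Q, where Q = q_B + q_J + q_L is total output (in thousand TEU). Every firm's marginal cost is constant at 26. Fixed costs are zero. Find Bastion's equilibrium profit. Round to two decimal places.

570.02

A representative firm's profit is π_i = q_i(217 - 4Q) - 26q_i.
Setting ∂π_i/∂q_i = 0 with rivals' quantities fixed: 191 - 8q_i - 4·Σ_{j≠i} q_j = 0.
By symmetry each firm produces the same amount; substituting Σ_{j≠i} q_j = 2q_i yields q_i = 191/16.
Price P = 217 - 4·(573/16) = 295/4.
Bastion's profit: (295/4 - 26)·(191/16) = 570.0156.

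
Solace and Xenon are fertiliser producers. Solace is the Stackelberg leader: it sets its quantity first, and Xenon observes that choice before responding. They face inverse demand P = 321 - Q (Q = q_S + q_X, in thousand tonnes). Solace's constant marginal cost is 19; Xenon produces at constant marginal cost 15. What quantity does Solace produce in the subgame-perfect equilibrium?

The follower Xenon best-responds to any q_S: π_X = (321 - Q)q_X - 15q_X.
Setting the follower's marginal profit to zero, 306 - q_S - 2q_X = 0, i.e. q_X = (306 - q_S)/2.
The leader anticipates this reaction. Substituting into P = 321 - Q gives P = 168 - (1/2)q_S, so π_S = (168 - (1/2)q_S)q_S - 19q_S.
Maximising: ∂π_S/∂q_S = 149 - q_S = 0, giving q_S = 149.
Then q_X = (306 - 149)/2 = 157/2.

149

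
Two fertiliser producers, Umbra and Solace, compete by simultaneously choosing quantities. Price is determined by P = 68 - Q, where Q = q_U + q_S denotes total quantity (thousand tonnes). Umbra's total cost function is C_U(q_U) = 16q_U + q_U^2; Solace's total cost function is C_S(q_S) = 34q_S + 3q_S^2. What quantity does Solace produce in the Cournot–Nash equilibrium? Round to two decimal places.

Umbra's profit: π_U = (68 - Q)q_U - (16q_U + q_U²). Setting ∂π_U/∂q_U = 0: 52 - 4q_U - (q_S) = 0.
Solace's profit: π_S = (68 - Q)q_S - (34q_S + 3q_S²). Setting ∂π_S/∂q_S = 0: 34 - 8q_S - (q_U) = 0.
Rearranging gives the reaction functions q_U = (52 - q_S)/4 and q_S = (34 - q_U)/8.
Solving the pair: q_U = 382/31, q_S = 84/31.

2.71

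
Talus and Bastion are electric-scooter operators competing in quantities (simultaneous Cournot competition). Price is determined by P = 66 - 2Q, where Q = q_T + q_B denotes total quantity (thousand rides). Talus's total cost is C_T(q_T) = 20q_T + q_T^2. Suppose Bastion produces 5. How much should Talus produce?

6

With the rival's output fixed at 5, Talus's profit is π_T = (66 - 2·5 - 2q_T)q_T - (20q_T + q_T²) = (56 - 2q_T)q_T - (20q_T + q_T²).
∂π_T/∂q_T = 36 - 6q_T = 0, so q_T = 6.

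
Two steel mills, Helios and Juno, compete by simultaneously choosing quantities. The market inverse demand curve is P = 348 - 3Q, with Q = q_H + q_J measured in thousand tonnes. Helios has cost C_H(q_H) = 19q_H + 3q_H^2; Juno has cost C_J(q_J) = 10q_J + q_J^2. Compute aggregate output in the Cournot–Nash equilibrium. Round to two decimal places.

53.87

Helios's profit: π_H = (348 - 3Q)q_H - (19q_H + 3q_H²). Setting ∂π_H/∂q_H = 0: 329 - 12q_H - 3(q_J) = 0.
Juno's first-order condition: 338 - 8q_J - 3(q_H) = 0.
Best responses: q_H = (329 - 3q_J)/12, q_J = (338 - 3q_H)/8.
Solving the pair: q_H = 1618/87, q_J = 1023/29.
Total output Q = 1618/87 + 1023/29 = 53.8736.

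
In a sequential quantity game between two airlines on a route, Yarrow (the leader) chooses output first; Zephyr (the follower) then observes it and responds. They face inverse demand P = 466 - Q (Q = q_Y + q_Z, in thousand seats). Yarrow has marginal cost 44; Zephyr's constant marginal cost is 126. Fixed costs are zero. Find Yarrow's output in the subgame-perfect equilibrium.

252

Solve by backward induction. Given q_Y, the follower Zephyr maximises π_Z = (466 - q_Y - q_Z)q_Z - 126q_Z.
Follower FOC: 340 - q_Y - 2q_Z = 0, so q_Z(q_Y) = (340 - q_Y)/2.
The leader anticipates this reaction. Substituting into P = 466 - Q gives P = 296 - (1/2)q_Y, so π_Y = (296 - (1/2)q_Y)q_Y - 44q_Y.
Leader FOC: 252 - q_Y = 0, so q_Y = 252.
Then q_Z = (340 - 252)/2 = 44.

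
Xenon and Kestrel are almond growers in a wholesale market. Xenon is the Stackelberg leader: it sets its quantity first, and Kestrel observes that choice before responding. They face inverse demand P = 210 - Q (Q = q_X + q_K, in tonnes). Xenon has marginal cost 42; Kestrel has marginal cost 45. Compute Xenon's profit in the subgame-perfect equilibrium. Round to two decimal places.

Solve by backward induction. Given q_X, the follower Kestrel maximises π_K = (210 - q_X - q_K)q_K - 45q_K.
∂π_K/∂q_K = 165 - q_X - 2q_K = 0 gives the reaction function q_K = (165 - q_X)/2.
The leader anticipates this reaction. Substituting into P = 210 - Q gives P = 255/2 - (1/2)q_X, so π_X = (255/2 - (1/2)q_X)q_X - 42q_X.
Leader FOC: 171/2 - q_X = 0, so q_X = 171/2.
Then q_K = (165 - 171/2)/2 = 159/4.
Price P = 210 - 501/4 = 339/4.
Xenon's profit: (339/4 - 42)·(171/2) = 3655.1250.

3655.13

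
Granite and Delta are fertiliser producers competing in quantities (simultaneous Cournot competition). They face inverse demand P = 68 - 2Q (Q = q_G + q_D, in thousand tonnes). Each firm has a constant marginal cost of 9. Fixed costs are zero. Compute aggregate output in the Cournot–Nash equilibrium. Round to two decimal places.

Each firm earns π_i = (68 - 2Q)q_i - 9q_i.
First-order condition (treating rivals' output as given): 59 - 4q_i - 2q_j = 0.
By symmetry each firm produces the same amount; substituting q_j = q_i yields q_i = 59/6.
Total output Q = 59/6 + 59/6 = 59/3.

19.67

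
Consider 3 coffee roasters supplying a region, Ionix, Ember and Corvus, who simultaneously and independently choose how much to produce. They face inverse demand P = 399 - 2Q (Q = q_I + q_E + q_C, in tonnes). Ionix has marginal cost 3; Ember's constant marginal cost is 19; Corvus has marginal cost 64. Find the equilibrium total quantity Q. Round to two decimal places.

138.88

Ionix's profit: π_I = (399 - 2Q)q_I - (3q_I). Setting ∂π_I/∂q_I = 0: 396 - 4q_I - 2(q_E + q_C) = 0.
Ember's profit: π_E = (399 - 2Q)q_E - (19q_E). Setting ∂π_E/∂q_E = 0: 380 - 4q_E - 2(q_I + q_C) = 0.
Corvus's profit: π_C = (399 - 2Q)q_C - (64q_C). Setting ∂π_C/∂q_C = 0: 335 - 4q_C - 2(q_I + q_E) = 0.
Adding the 3 conditions: 1111 − 4Q − 4Q = 0, i.e. Q = 1111/8.
Back-substituting: q_I = (396 − 1111/4)/2 = 473/8, q_E = (380 − 1111/4)/2 = 409/8, q_C = (335 − 1111/4)/2 = 229/8.
Total output Q = 473/8 + 409/8 + 229/8 = 1111/8.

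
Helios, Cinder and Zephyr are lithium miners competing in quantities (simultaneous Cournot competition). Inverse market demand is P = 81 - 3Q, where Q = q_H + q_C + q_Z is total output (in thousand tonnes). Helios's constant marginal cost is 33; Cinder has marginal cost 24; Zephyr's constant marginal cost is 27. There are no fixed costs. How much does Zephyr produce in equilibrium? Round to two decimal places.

4.75

Helios's profit: π_H = (81 - 3Q)q_H - (33q_H). Setting ∂π_H/∂q_H = 0: 48 - 6q_H - 3(q_C + q_Z) = 0.
Cinder's profit: π_C = (81 - 3Q)q_C - (24q_C). Setting ∂π_C/∂q_C = 0: 57 - 6q_C - 3(q_H + q_Z) = 0.
Zephyr's first-order condition: 54 - 6q_Z - 3(q_H + q_C) = 0.
Summing all 3 equations gives 159 − 12Q = 0, hence Q = 53/4.
Back-substituting: q_H = (48 − 159/4)/3 = 11/4, q_C = (57 − 159/4)/3 = 23/4, q_Z = (54 − 159/4)/3 = 19/4.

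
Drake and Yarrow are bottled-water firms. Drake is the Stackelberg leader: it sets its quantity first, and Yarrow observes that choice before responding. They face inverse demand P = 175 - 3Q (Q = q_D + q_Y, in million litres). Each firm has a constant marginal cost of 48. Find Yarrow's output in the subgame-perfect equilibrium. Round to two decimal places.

10.58

The follower Yarrow best-responds to any q_D: π_Y = (175 - 3Q)q_Y - 48q_Y.
∂π_Y/∂q_Y = 127 - 3q_D - 6q_Y = 0 gives the reaction function q_Y = (127 - 3q_D)/6.
Drake substitutes q_Y(q_D) into its own profit: π_D = q_D(175 - 3q_D - (127 - 3q_D)/2) - 48q_D = (223/2 - (3/2)q_D)q_D - 48q_D.
The leader's first-order condition 127/2 - 3q_D = 0 yields q_D = 127/6.
Then q_Y = (127 - 3·(127/6))/6 = 127/12.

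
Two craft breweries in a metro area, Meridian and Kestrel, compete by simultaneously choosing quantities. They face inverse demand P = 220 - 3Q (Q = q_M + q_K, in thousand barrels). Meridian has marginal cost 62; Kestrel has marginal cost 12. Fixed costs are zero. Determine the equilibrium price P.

Meridian's profit: π_M = (220 - 3Q)q_M - (62q_M). Setting ∂π_M/∂q_M = 0: 158 - 6q_M - 3(q_K) = 0.
Kestrel's first-order condition: 208 - 6q_K - 3(q_M) = 0.
Best responses: q_M = (158 - 3q_K)/6, q_K = (208 - 3q_M)/6.
Substituting one into the other gives q_M = 12 and q_K = 86/3.
Total output Q = 122/3, so price P = 220 - 3·(122/3) = 98.

98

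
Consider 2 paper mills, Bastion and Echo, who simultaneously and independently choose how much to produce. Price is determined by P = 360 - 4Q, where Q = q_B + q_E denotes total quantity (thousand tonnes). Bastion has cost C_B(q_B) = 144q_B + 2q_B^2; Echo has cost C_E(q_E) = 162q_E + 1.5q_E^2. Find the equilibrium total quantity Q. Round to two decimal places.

Bastion's profit: π_B = (360 - 4Q)q_B - (144q_B + 2q_B²). Setting ∂π_B/∂q_B = 0: 216 - 12q_B - 4(q_E) = 0.
Echo's first-order condition: 198 - 11q_E - 4(q_B) = 0.
Best responses: q_B = (216 - 4q_E)/12, q_E = (198 - 4q_B)/11.
Solving the pair: q_B = 396/29, q_E = 378/29.
Total output Q = 396/29 + 378/29 = 774/29.

26.69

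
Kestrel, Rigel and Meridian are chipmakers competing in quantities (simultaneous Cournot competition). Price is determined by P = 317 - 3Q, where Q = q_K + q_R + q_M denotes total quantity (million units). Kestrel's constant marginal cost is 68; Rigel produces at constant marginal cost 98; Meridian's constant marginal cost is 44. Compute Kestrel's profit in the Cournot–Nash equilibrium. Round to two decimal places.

1354.69

Kestrel's profit: π_K = (317 - 3Q)q_K - (68q_K). Setting ∂π_K/∂q_K = 0: 249 - 6q_K - 3(q_R + q_M) = 0.
Rigel's first-order condition: 219 - 6q_R - 3(q_K + q_M) = 0.
Meridian's profit: π_M = (317 - 3Q)q_M - (44q_M). Setting ∂π_M/∂q_M = 0: 273 - 6q_M - 3(q_K + q_R) = 0.
Summing all 3 equations gives 741 − 12Q = 0, hence Q = 247/4.
Back-substituting: q_K = (249 − 741/4)/3 = 85/4, q_R = (219 − 741/4)/3 = 45/4, q_M = (273 − 741/4)/3 = 117/4.
Price P = 317 - 3·(247/4) = 527/4.
Kestrel's profit: (527/4 - 68)·(85/4) = 1354.6875.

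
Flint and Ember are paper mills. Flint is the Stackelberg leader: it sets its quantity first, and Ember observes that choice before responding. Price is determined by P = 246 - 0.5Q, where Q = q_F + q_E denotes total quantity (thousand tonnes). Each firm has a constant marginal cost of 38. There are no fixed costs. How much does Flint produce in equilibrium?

Solve by backward induction. Given q_F, the follower Ember maximises π_E = (246 - (1/2)q_F - (1/2)q_E)q_E - 38q_E.
∂π_E/∂q_E = 208 - (1/2)q_F - q_E = 0 gives the reaction function q_E = (208 - (1/2)q_F).
The leader anticipates this reaction. Substituting into P = 246 - 0.5Q gives P = 142 - (1/4)q_F, so π_F = (142 - (1/4)q_F)q_F - 38q_F.
Maximising: ∂π_F/∂q_F = 104 - (1/2)q_F = 0, giving q_F = 208.
Then q_E = (208 - (1/2)·208) = 104.

208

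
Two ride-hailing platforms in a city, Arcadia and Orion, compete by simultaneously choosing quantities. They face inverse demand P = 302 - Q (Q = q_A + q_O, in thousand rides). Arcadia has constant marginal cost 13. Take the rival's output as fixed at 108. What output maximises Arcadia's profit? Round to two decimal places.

90.50

With the rival's output fixed at 108, Arcadia's profit is π_A = (302 - 108 - q_A)q_A - (13q_A) = (194 - q_A)q_A - (13q_A).
∂π_A/∂q_A = 181 - 2q_A = 0, so q_A = 181/2.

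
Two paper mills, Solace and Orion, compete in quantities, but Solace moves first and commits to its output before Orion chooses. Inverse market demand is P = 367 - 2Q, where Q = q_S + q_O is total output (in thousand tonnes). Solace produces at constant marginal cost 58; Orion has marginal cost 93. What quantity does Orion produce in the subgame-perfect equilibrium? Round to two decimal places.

Solve by backward induction. Given q_S, the follower Orion maximises π_O = (367 - 2q_S - 2q_O)q_O - 93q_O.
Follower FOC: 274 - 2q_S - 4q_O = 0, so q_O(q_S) = (274 - 2q_S)/4.
Solace substitutes q_O(q_S) into its own profit: π_S = q_S(367 - 2q_S - (274 - 2q_S)/2) - 58q_S = (230 - q_S)q_S - 58q_S.
Maximising: ∂π_S/∂q_S = 172 - 2q_S = 0, giving q_S = 86.
Then q_O = (274 - 2·86)/4 = 51/2.

25.50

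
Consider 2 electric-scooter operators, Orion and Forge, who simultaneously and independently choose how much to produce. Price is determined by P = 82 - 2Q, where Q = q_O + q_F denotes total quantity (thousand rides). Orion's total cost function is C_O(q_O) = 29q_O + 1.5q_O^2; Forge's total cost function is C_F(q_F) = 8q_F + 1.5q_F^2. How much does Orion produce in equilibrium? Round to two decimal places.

Orion's profit: π_O = (82 - 2Q)q_O - (29q_O + (3/2)q_O²). Setting ∂π_O/∂q_O = 0: 53 - 7q_O - 2(q_F) = 0.
Forge's profit: π_F = (82 - 2Q)q_F - (8q_F + (3/2)q_F²). Setting ∂π_F/∂q_F = 0: 74 - 7q_F - 2(q_O) = 0.
Rearranging gives the reaction functions q_O = (53 - 2q_F)/7 and q_F = (74 - 2q_O)/7.
Solving the pair: q_O = 223/45, q_F = 412/45.

4.96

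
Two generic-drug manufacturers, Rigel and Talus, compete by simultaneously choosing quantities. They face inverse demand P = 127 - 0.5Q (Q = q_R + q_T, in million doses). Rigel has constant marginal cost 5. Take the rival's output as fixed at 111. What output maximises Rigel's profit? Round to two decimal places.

With the rival's output fixed at 111, Rigel's profit is π_R = (127 - (1/2)·111 - (1/2)q_R)q_R - (5q_R) = (143/2 - (1/2)q_R)q_R - (5q_R).
∂π_R/∂q_R = 133/2 - q_R = 0, so q_R = 133/2.

66.50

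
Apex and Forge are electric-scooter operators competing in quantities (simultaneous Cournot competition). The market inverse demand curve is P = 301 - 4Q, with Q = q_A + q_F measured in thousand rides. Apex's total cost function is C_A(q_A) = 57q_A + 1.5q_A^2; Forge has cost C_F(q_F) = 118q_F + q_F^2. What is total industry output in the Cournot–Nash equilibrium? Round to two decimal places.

29.20

Apex's profit: π_A = (301 - 4Q)q_A - (57q_A + (3/2)q_A²). Setting ∂π_A/∂q_A = 0: 244 - 11q_A - 4(q_F) = 0.
Forge's first-order condition: 183 - 10q_F - 4(q_A) = 0.
So q_A = (244 - 4q_F)/11 and q_F = (183 - 4q_A)/10.
Substituting one into the other gives q_A = 854/47 and q_F = 1037/94.
Total output Q = 854/47 + 1037/94 = 29.2021.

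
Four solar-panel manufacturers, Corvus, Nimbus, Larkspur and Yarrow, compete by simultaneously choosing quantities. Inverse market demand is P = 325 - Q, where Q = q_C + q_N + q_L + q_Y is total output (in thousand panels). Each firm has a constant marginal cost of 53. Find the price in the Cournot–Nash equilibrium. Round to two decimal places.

107.40

Each firm earns π_i = (325 - Q)q_i - 53q_i.
Setting ∂π_i/∂q_i = 0 with rivals' quantities fixed: 272 - 2q_i - Σ_{j≠i} q_j = 0.
With identical firms every q_j equals q_i, so Σ_{j≠i} q_j = 3q_i and 272 = 5q_i, giving q_i = 272/5.
Total output Q = 1088/5, so price P = 325 - 1088/5 = 537/5.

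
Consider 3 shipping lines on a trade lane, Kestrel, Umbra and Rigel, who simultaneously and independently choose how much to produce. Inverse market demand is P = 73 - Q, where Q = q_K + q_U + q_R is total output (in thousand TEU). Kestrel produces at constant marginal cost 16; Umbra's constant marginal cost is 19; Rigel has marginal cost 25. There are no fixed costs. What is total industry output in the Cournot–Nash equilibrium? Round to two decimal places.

39.75

Kestrel's profit: π_K = (73 - Q)q_K - (16q_K). Setting ∂π_K/∂q_K = 0: 57 - 2q_K - (q_U + q_R) = 0.
Umbra's profit: π_U = (73 - Q)q_U - (19q_U). Setting ∂π_U/∂q_U = 0: 54 - 2q_U - (q_K + q_R) = 0.
Rigel's profit: π_R = (73 - Q)q_R - (25q_R). Setting ∂π_R/∂q_R = 0: 48 - 2q_R - (q_K + q_U) = 0.
Adding the 3 conditions: 159 − 2Q − 2Q = 0, i.e. Q = 159/4.
Back-substituting: q_K = (57 − 159/4) = 69/4, q_U = (54 − 159/4) = 57/4, q_R = (48 − 159/4) = 33/4.
Total output Q = 69/4 + 57/4 + 33/4 = 159/4.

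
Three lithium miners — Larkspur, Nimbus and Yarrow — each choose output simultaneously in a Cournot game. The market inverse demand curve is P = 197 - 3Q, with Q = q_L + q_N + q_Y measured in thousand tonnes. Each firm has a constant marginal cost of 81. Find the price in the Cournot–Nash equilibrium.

A representative firm's profit is π_i = q_i(197 - 3Q) - 81q_i.
First-order condition (treating rivals' output as given): 116 - 6q_i - 3·Σ_{j≠i} q_j = 0.
With identical firms every q_j equals q_i, so Σ_{j≠i} q_j = 2q_i and 116 = 12q_i, giving q_i = 29/3.
Total output Q = 29, so price P = 197 - 3·29 = 110.

110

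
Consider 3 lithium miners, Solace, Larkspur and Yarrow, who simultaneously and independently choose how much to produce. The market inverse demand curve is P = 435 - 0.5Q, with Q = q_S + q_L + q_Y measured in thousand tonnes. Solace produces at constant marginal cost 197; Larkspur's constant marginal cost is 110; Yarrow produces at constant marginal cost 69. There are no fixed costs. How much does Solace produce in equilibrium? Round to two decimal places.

11.50

Solace's profit: π_S = (435 - 0.5Q)q_S - (197q_S). Setting ∂π_S/∂q_S = 0: 238 - q_S - (1/2)(q_L + q_Y) = 0.
Larkspur's profit: π_L = (435 - 0.5Q)q_L - (110q_L). Setting ∂π_L/∂q_L = 0: 325 - q_L - (1/2)(q_S + q_Y) = 0.
Yarrow's profit: π_Y = (435 - 0.5Q)q_Y - (69q_Y). Setting ∂π_Y/∂q_Y = 0: 366 - q_Y - (1/2)(q_S + q_L) = 0.
Adding the 3 conditions: 929 − Q − Q = 0, i.e. Q = 929/2.
Back-substituting: q_S = (238 − 929/4)/(1/2) = 23/2, q_L = (325 − 929/4)/(1/2) = 371/2, q_Y = (366 − 929/4)/(1/2) = 535/2.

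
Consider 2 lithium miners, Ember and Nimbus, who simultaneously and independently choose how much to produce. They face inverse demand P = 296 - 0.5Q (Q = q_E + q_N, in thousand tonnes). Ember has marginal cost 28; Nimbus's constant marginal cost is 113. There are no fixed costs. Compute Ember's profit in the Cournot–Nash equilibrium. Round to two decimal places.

27690.89

Ember's profit: π_E = (296 - 0.5Q)q_E - (28q_E). Setting ∂π_E/∂q_E = 0: 268 - q_E - (1/2)(q_N) = 0.
Nimbus's first-order condition: 183 - q_N - (1/2)(q_E) = 0.
Rearranging gives the reaction functions q_E = (268 - (1/2)q_N) and q_N = (183 - (1/2)q_E).
Substituting one into the other gives q_E = 706/3 and q_N = 196/3.
Price P = 296 - (1/2)·(902/3) = 437/3.
Ember's profit: (437/3 - 28)·(706/3) = 27690.8889.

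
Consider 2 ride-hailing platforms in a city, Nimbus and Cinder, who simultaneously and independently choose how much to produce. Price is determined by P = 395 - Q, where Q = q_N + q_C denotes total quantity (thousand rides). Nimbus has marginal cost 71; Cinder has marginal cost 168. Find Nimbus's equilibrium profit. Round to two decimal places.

19693.44

Nimbus's profit: π_N = (395 - Q)q_N - (71q_N). Setting ∂π_N/∂q_N = 0: 324 - 2q_N - (q_C) = 0.
Cinder's profit: π_C = (395 - Q)q_C - (168q_C). Setting ∂π_C/∂q_C = 0: 227 - 2q_C - (q_N) = 0.
Rearranging gives the reaction functions q_N = (324 - q_C)/2 and q_C = (227 - q_N)/2.
Substituting one into the other gives q_N = 421/3 and q_C = 130/3.
Price P = 395 - 551/3 = 634/3.
Nimbus's profit: (634/3 - 71)·(421/3) = 19693.4444.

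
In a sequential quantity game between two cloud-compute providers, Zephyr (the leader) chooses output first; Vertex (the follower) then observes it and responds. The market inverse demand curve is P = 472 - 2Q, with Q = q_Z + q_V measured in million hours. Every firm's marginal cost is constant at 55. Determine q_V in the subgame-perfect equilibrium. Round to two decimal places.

52.13

The follower Vertex best-responds to any q_Z: π_V = (472 - 2Q)q_V - 55q_V.
∂π_V/∂q_V = 417 - 2q_Z - 4q_V = 0 gives the reaction function q_V = (417 - 2q_Z)/4.
Zephyr substitutes q_V(q_Z) into its own profit: π_Z = q_Z(472 - 2q_Z - (417 - 2q_Z)/2) - 55q_Z = (527/2 - q_Z)q_Z - 55q_Z.
Leader FOC: 417/2 - 2q_Z = 0, so q_Z = 417/4.
Then q_V = (417 - 2·(417/4))/4 = 417/8.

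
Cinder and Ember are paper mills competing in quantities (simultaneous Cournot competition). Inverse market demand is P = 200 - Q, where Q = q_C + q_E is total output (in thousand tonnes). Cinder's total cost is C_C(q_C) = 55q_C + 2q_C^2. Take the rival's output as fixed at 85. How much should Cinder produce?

10

With the rival's output fixed at 85, Cinder's profit is π_C = (200 - 85 - q_C)q_C - (55q_C + 2q_C²) = (115 - q_C)q_C - (55q_C + 2q_C²).
∂π_C/∂q_C = 60 - 6q_C = 0, so q_C = 10.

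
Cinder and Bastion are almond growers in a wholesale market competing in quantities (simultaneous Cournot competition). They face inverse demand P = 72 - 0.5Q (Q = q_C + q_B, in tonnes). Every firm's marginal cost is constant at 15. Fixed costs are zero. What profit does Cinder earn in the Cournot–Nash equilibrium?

722

Each firm earns π_i = (72 - 0.5Q)q_i - 15q_i.
Setting ∂π_i/∂q_i = 0 with rivals' quantities fixed: 57 - q_i - (1/2)q_j = 0.
With identical firms every q_j equals q_i, so q_j = q_i and 57 = (3/2)q_i, giving q_i = 38.
Price P = 72 - (1/2)·76 = 34.
Cinder's profit: (34 - 15)·38 = 722.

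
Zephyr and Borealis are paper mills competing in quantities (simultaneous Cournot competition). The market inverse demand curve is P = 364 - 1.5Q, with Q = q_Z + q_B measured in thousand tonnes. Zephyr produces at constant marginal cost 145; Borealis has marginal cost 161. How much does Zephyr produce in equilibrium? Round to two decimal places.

Zephyr's profit: π_Z = (364 - 1.5Q)q_Z - (145q_Z). Setting ∂π_Z/∂q_Z = 0: 219 - 3q_Z - (3/2)(q_B) = 0.
Borealis's profit: π_B = (364 - 1.5Q)q_B - (161q_B). Setting ∂π_B/∂q_B = 0: 203 - 3q_B - (3/2)(q_Z) = 0.
Rearranging gives the reaction functions q_Z = (219 - (3/2)q_B)/3 and q_B = (203 - (3/2)q_Z)/3.
Substituting one into the other gives q_Z = 470/9 and q_B = 374/9.

52.22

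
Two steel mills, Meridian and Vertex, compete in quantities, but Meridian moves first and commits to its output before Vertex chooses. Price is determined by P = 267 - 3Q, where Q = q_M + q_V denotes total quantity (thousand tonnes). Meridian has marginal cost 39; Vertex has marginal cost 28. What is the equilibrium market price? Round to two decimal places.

93.25

Solve by backward induction. Given q_M, the follower Vertex maximises π_V = (267 - 3q_M - 3q_V)q_V - 28q_V.
Follower FOC: 239 - 3q_M - 6q_V = 0, so q_V(q_M) = (239 - 3q_M)/6.
Meridian substitutes q_V(q_M) into its own profit: π_M = q_M(267 - 3q_M - (239 - 3q_M)/2) - 39q_M = (295/2 - (3/2)q_M)q_M - 39q_M.
The leader's first-order condition 217/2 - 3q_M = 0 yields q_M = 217/6.
Then q_V = (239 - 3·(217/6))/6 = 87/4.
Total output Q = 695/12, so price P = 267 - 3·(695/12) = 373/4.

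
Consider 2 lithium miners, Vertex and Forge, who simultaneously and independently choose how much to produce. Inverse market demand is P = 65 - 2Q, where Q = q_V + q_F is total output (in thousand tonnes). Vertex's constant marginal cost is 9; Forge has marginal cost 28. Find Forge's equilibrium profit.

18

Vertex's profit: π_V = (65 - 2Q)q_V - (9q_V). Setting ∂π_V/∂q_V = 0: 56 - 4q_V - 2(q_F) = 0.
Forge's first-order condition: 37 - 4q_F - 2(q_V) = 0.
Rearranging gives the reaction functions q_V = (56 - 2q_F)/4 and q_F = (37 - 2q_V)/4.
Solving the pair: q_V = 25/2, q_F = 3.
Price P = 65 - 2·(31/2) = 34.
Forge's profit: (34 - 28)·3 = 18.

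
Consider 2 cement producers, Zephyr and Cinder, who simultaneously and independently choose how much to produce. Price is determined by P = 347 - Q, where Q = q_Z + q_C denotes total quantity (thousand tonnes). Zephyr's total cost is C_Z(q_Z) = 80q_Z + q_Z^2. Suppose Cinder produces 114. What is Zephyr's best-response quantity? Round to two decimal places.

With the rival's output fixed at 114, Zephyr's profit is π_Z = (347 - 114 - q_Z)q_Z - (80q_Z + q_Z²) = (233 - q_Z)q_Z - (80q_Z + q_Z²).
∂π_Z/∂q_Z = 153 - 4q_Z = 0, so q_Z = 153/4.

38.25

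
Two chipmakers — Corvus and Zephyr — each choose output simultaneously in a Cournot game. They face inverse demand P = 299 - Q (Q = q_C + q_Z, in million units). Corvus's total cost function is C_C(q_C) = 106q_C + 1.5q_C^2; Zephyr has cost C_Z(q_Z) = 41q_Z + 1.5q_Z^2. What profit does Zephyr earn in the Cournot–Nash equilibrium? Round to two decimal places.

5223.13

Corvus's profit: π_C = (299 - Q)q_C - (106q_C + (3/2)q_C²). Setting ∂π_C/∂q_C = 0: 193 - 5q_C - (q_Z) = 0.
Zephyr's first-order condition: 258 - 5q_Z - (q_C) = 0.
So q_C = (193 - q_Z)/5 and q_Z = (258 - q_C)/5.
Solving the pair: q_C = 707/24, q_Z = 1097/24.
Price P = 299 - 451/6 = 1343/6.
Zephyr's profit: (1343/6)·(1097/24) - 41·(1097/24) - (3/2)(1097/24)² = 5223.1293.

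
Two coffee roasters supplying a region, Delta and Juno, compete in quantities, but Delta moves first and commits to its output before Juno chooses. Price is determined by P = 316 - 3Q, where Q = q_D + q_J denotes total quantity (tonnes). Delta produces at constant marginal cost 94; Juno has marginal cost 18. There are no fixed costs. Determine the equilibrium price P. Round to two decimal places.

The follower Juno best-responds to any q_D: π_J = (316 - 3Q)q_J - 18q_J.
Follower FOC: 298 - 3q_D - 6q_J = 0, so q_J(q_D) = (298 - 3q_D)/6.
Delta substitutes q_J(q_D) into its own profit: π_D = q_D(316 - 3q_D - (298 - 3q_D)/2) - 94q_D = (167 - (3/2)q_D)q_D - 94q_D.
The leader's first-order condition 73 - 3q_D = 0 yields q_D = 73/3.
Then q_J = (298 - 3·(73/3))/6 = 75/2.
Total output Q = 371/6, so price P = 316 - 3·(371/6) = 261/2.

130.50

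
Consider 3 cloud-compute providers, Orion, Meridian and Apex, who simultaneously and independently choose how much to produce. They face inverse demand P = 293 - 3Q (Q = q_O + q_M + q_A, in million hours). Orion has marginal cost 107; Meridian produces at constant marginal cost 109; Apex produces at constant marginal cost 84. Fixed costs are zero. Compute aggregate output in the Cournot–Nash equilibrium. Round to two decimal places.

48.25

Orion's profit: π_O = (293 - 3Q)q_O - (107q_O). Setting ∂π_O/∂q_O = 0: 186 - 6q_O - 3(q_M + q_A) = 0.
Meridian's first-order condition: 184 - 6q_M - 3(q_O + q_A) = 0.
Apex's profit: π_A = (293 - 3Q)q_A - (84q_A). Setting ∂π_A/∂q_A = 0: 209 - 6q_A - 3(q_O + q_M) = 0.
Adding the 3 first-order conditions: 579 − 12Q = 0, so Q = 193/4.
Back-substituting: q_O = (186 − 579/4)/3 = 55/4, q_M = (184 − 579/4)/3 = 157/12, q_A = (209 − 579/4)/3 = 257/12.
Total output Q = 55/4 + 157/12 + 257/12 = 193/4.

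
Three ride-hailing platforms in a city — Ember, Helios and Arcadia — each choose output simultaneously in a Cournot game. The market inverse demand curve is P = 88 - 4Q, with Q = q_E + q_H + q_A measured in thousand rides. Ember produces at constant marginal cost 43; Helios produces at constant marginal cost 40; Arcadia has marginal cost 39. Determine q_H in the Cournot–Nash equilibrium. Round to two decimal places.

3.13

Ember's profit: π_E = (88 - 4Q)q_E - (43q_E). Setting ∂π_E/∂q_E = 0: 45 - 8q_E - 4(q_H + q_A) = 0.
Helios's profit: π_H = (88 - 4Q)q_H - (40q_H). Setting ∂π_H/∂q_H = 0: 48 - 8q_H - 4(q_E + q_A) = 0.
Arcadia's profit: π_A = (88 - 4Q)q_A - (39q_A). Setting ∂π_A/∂q_A = 0: 49 - 8q_A - 4(q_E + q_H) = 0.
Summing all 3 equations gives 142 − 16Q = 0, hence Q = 71/8.
Back-substituting: q_E = (45 − 71/2)/4 = 19/8, q_H = (48 − 71/2)/4 = 25/8, q_A = (49 − 71/2)/4 = 27/8.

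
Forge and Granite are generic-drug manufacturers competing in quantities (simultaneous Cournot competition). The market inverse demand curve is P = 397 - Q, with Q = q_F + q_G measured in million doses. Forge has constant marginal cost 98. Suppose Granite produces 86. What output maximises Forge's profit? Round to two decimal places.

106.50

With the rival's output fixed at 86, Forge's profit is π_F = (397 - 86 - q_F)q_F - (98q_F) = (311 - q_F)q_F - (98q_F).
∂π_F/∂q_F = 213 - 2q_F = 0, so q_F = 213/2.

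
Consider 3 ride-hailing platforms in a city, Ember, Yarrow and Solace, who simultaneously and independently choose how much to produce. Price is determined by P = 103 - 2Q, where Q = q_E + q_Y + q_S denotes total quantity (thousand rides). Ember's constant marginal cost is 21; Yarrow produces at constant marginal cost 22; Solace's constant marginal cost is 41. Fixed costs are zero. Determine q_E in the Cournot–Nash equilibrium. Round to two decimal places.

Ember's profit: π_E = (103 - 2Q)q_E - (21q_E). Setting ∂π_E/∂q_E = 0: 82 - 4q_E - 2(q_Y + q_S) = 0.
Yarrow's profit: π_Y = (103 - 2Q)q_Y - (22q_Y). Setting ∂π_Y/∂q_Y = 0: 81 - 4q_Y - 2(q_E + q_S) = 0.
Solace's first-order condition: 62 - 4q_S - 2(q_E + q_Y) = 0.
Adding the 3 first-order conditions: 225 − 8Q = 0, so Q = 225/8.
Back-substituting: q_E = (82 − 225/4)/2 = 103/8, q_Y = (81 − 225/4)/2 = 99/8, q_S = (62 − 225/4)/2 = 23/8.

12.88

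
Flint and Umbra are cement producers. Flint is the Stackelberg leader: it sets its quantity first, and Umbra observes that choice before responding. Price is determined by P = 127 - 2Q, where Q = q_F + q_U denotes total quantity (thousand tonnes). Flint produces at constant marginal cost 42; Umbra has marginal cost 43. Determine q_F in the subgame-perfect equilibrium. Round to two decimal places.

Solve by backward induction. Given q_F, the follower Umbra maximises π_U = (127 - 2q_F - 2q_U)q_U - 43q_U.
∂π_U/∂q_U = 84 - 2q_F - 4q_U = 0 gives the reaction function q_U = (84 - 2q_F)/4.
The leader anticipates this reaction. Substituting into P = 127 - 2Q gives P = 85 - q_F, so π_F = (85 - q_F)q_F - 42q_F.
The leader's first-order condition 43 - 2q_F = 0 yields q_F = 43/2.
Then q_U = (84 - 2·(43/2))/4 = 41/4.

21.50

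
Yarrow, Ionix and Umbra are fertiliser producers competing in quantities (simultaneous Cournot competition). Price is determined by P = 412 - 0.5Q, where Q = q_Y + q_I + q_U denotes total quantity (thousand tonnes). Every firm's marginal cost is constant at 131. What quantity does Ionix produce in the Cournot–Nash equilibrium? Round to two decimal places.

Each firm earns π_i = (412 - 0.5Q)q_i - 131q_i.
First-order condition (treating rivals' output as given): 281 - q_i - (1/2)·Σ_{j≠i} q_j = 0.
By symmetry each firm produces the same amount; substituting Σ_{j≠i} q_j = 2q_i yields q_i = 281/2.

140.50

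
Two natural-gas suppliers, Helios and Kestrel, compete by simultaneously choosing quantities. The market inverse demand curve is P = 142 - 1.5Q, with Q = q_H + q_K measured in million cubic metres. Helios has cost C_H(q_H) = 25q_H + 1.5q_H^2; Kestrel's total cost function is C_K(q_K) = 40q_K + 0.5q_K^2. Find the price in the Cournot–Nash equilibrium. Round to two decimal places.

90.17

Helios's profit: π_H = (142 - 1.5Q)q_H - (25q_H + (3/2)q_H²). Setting ∂π_H/∂q_H = 0: 117 - 6q_H - (3/2)(q_K) = 0.
Kestrel's first-order condition: 102 - 4q_K - (3/2)(q_H) = 0.
So q_H = (117 - (3/2)q_K)/6 and q_K = (102 - (3/2)q_H)/4.
Substituting one into the other gives q_H = 420/29 and q_K = 582/29.
Total output Q = 1002/29, so price P = 142 - (3/2)·(1002/29) = 90.1724.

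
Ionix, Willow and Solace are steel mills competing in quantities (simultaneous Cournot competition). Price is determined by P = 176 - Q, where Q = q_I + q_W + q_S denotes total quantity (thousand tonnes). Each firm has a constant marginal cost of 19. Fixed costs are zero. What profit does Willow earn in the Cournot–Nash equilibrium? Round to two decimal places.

1540.56

Each firm earns π_i = (176 - Q)q_i - 19q_i.
First-order condition (treating rivals' output as given): 157 - 2q_i - Σ_{j≠i} q_j = 0.
By symmetry each firm produces the same amount; substituting Σ_{j≠i} q_j = 2q_i yields q_i = 157/4.
Price P = 176 - 471/4 = 233/4.
Willow's profit: (233/4 - 19)·(157/4) = 1540.5625.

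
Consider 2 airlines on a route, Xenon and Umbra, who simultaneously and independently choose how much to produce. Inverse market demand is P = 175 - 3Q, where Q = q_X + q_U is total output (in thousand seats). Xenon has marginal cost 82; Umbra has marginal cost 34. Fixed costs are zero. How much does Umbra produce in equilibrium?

Xenon's profit: π_X = (175 - 3Q)q_X - (82q_X). Setting ∂π_X/∂q_X = 0: 93 - 6q_X - 3(q_U) = 0.
Umbra's profit: π_U = (175 - 3Q)q_U - (34q_U). Setting ∂π_U/∂q_U = 0: 141 - 6q_U - 3(q_X) = 0.
Rearranging gives the reaction functions q_X = (93 - 3q_U)/6 and q_U = (141 - 3q_X)/6.
Substituting one into the other gives q_X = 5 and q_U = 21.

21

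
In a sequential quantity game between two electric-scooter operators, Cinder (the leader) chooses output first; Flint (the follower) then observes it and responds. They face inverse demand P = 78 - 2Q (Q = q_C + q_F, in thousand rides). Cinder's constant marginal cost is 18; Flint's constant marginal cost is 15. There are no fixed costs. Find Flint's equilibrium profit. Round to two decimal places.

148.78

Solve by backward induction. Given q_C, the follower Flint maximises π_F = (78 - 2q_C - 2q_F)q_F - 15q_F.
Setting the follower's marginal profit to zero, 63 - 2q_C - 4q_F = 0, i.e. q_F = (63 - 2q_C)/4.
The leader anticipates this reaction. Substituting into P = 78 - 2Q gives P = 93/2 - q_C, so π_C = (93/2 - q_C)q_C - 18q_C.
Leader FOC: 57/2 - 2q_C = 0, so q_C = 57/4.
Then q_F = (63 - 2·(57/4))/4 = 69/8.
Price P = 78 - 2·(183/8) = 129/4.
Flint's profit: (129/4 - 15)·(69/8) = 148.7813.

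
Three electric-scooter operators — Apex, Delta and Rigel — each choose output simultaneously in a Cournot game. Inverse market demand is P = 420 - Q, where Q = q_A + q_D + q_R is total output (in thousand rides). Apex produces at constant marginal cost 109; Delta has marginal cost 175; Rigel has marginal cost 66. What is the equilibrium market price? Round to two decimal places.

192.50

Apex's profit: π_A = (420 - Q)q_A - (109q_A). Setting ∂π_A/∂q_A = 0: 311 - 2q_A - (q_D + q_R) = 0.
Delta's first-order condition: 245 - 2q_D - (q_A + q_R) = 0.
Rigel's profit: π_R = (420 - Q)q_R - (66q_R). Setting ∂π_R/∂q_R = 0: 354 - 2q_R - (q_A + q_D) = 0.
Adding the 3 first-order conditions: 910 − 4Q = 0, so Q = 455/2.
Back-substituting: q_A = (311 − 455/2) = 167/2, q_D = (245 − 455/2) = 35/2, q_R = (354 − 455/2) = 253/2.
Total output Q = 455/2, so price P = 420 - 455/2 = 385/2.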